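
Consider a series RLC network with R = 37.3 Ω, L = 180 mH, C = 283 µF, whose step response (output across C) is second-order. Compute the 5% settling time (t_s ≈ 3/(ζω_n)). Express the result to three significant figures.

t_s ≈ 0.0290 s

For a series RLC circuit (capacitor voltage as output), ω_n = 1/√(LC) = 1/√(180 mH · 283 µF) = 140 rad/s.
ζ = (R/2)·√(C/L) = (37.3/2)·√(283 µF/180 mH) = 0.739.
t_s ≈ 3/(ζω_n) = 0.0290 s.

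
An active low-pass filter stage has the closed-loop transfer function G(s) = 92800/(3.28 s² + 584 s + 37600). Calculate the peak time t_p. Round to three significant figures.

t_p ≈ 0.0528 s

Dividing through by 3.28: denominator becomes s² + 178.0 s + 11460.
So ω_n = √11460 = 107 rad/s and ζ = 178.0/(2·107) = 0.831.
ω_d = ω_n√(1−ζ²) = 59.5 rad/s. t_p = π/ω_d = 0.0528 s.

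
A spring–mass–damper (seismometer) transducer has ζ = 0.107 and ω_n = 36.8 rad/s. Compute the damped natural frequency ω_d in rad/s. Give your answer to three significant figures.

ω_d ≈ 36.6 rad/s

ω_d = ω_n√(1−ζ²) = 36.8·√0.989 = 36.6 rad/s.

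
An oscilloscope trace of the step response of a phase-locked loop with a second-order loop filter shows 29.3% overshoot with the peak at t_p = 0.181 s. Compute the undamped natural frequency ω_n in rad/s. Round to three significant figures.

ζ from %OS: ζ = |ln 0.293|/√(π²+ln²0.293) = 0.364.
From t_p = π/ω_d, ω_d = π/0.181 = 17.4 rad/s, so ω_n = ω_d/√(1−ζ²) = 18.6 rad/s.

ω_n ≈ 18.6 rad/s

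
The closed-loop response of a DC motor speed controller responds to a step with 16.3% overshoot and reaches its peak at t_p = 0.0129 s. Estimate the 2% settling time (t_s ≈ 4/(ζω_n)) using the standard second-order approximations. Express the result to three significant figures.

ζ from %OS: ζ = |ln 0.163|/√(π²+ln²0.163) = 0.500.
t_p = π/ω_d ⇒ ω_d = 244 rad/s; then ω_n = ω_d/√(1−ζ²) = 281 rad/s.
t_s ≈ 4/(ζω_n) = 4/(0.500·281) = 0.0284 s.

t_s ≈ 0.0284 s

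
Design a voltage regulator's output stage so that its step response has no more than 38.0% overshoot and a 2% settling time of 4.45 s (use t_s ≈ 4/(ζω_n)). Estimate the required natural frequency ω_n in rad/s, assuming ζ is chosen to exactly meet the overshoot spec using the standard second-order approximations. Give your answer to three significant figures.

From %OS = 100·exp(−πζ/√(1−ζ²)), invert to get ζ = −ln(OS)/√(π² + ln²(OS)) with OS = 0.380.
−ln 0.380 = 0.9676, so ζ = 0.9676/√(π² + 0.9362) = 0.294.
Then ω_n = 4/(ζ t_s) = 4/(0.294 × 4.45) = 3.05 rad/s.

ω_n ≈ 3.05 rad/s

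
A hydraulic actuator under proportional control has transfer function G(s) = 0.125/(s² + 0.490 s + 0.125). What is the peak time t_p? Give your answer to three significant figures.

t_p ≈ 12.3 s

ω_n = √0.125 = 0.354 rad/s; ζ = 0.490/(2·0.354) = 0.693.
ω_d = ω_n√(1−ζ²) = 0.255 rad/s. Then t_p = π/ω_d = 12.3 s.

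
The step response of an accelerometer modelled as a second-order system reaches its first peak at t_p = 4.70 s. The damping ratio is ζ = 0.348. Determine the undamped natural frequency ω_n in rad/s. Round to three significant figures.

Peak time t_p = π/ω_d, so ω_d = π/t_p = π/4.70 = 0.668 rad/s.
ω_n = ω_d/√(1−ζ²) = 0.668/√0.879 = 0.713 rad/s.

ω_n ≈ 0.713 rad/s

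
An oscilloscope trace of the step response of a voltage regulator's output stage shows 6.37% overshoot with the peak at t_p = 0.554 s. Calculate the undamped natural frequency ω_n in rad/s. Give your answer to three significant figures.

ω_n ≈ 7.54 rad/s

ζ from %OS: ζ = |ln 0.0637|/√(π²+ln²0.0637) = 0.659.
From t_p = π/ω_d, ω_d = π/0.554 = 5.67 rad/s, so ω_n = ω_d/√(1−ζ²) = 7.54 rad/s.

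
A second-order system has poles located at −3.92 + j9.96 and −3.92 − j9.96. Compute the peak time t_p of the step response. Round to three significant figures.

t_p ≈ 0.315 s

t_p = π/ω_d with ω_d = 9.96 (the imaginary part), so t_p = 0.315 s.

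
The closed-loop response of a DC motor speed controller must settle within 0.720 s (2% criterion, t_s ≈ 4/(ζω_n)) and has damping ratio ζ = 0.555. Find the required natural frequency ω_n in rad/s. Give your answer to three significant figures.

Rearranging t_s ≈ 4/(ζω_n) gives ω_n = 4/(ζ·t_s) = 4/(0.555 × 0.720) = 10.0 rad/s.

ω_n ≈ 10.0 rad/s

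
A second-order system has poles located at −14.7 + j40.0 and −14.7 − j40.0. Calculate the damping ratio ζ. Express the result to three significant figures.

With σ = 14.7, ω_d = 40.0: ω_n = √(σ²+ω_d²) = 42.6 rad/s, ζ = σ/ω_n = 0.345.

ζ ≈ 0.345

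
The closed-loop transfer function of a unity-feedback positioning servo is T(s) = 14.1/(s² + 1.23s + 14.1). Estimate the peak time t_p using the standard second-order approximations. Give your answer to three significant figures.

t_p ≈ 0.848 s

ω_n = √14.1 = 3.75 rad/s; ζ = 1.23/(2·3.75) = 0.164.
The damped frequency ω_d = ω_n√(1−ζ²) = 3.70 rad/s. Then t_p = π/ω_d = 0.848 s.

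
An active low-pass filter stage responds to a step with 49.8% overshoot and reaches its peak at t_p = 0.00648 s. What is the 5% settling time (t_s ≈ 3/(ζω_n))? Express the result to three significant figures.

ζ from %OS: ζ = |ln 0.498|/√(π²+ln²0.498) = 0.217.
t_p = π/ω_d ⇒ ω_d = 485 rad/s; then ω_n = ω_d/√(1−ζ²) = 497 rad/s.
t_s ≈ 3/(ζω_n) = 3/(0.217·497) = 0.0279 s.

t_s ≈ 0.0279 s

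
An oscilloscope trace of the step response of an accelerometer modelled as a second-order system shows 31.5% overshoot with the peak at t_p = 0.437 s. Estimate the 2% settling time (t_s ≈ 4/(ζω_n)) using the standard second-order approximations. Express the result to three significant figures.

t_s ≈ 1.51 s

The overshoot fixes ζ = −ln(OS)/√(π²+ln²(OS)) = 0.345.
t_p = π/ω_d ⇒ ω_d = 7.19 rad/s; then ω_n = ω_d/√(1−ζ²) = 7.66 rad/s.
t_s ≈ 4/(ζω_n) = 4/(0.345·7.66) = 1.51 s.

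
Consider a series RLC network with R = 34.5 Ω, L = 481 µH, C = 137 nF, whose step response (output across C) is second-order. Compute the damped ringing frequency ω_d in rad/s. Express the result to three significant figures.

For a series RLC circuit (capacitor voltage as output), ω_n = 1/√(LC) = 1/√(481 µH · 137 nF) = 123000 rad/s.
ζ = (R/2)·√(C/L) = (34.5/2)·√(137 nF/481 µH) = 0.291.
ω_d = 123000·√(1 − 0.291²) = 118000 rad/s.

ω_d ≈ 118000 rad/s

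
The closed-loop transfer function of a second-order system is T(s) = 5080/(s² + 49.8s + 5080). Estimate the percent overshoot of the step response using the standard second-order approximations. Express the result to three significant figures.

Matching coefficients with s² + 2ζω_n s + ω_n² gives ω_n² = 5080 ⇒ ω_n = 71.3 rad/s, and ζ = 49.8/(2ω_n) = 0.349.
%OS = 100·exp(−πζ/√(1−ζ²)) = 31.0%.

%OS ≈ 31.0%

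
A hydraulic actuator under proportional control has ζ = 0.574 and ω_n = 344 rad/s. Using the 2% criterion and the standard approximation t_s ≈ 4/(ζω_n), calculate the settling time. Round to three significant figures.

t_s ≈ 4/(ζω_n) = 4/(0.574 × 344) = 0.0203 s.

t_s ≈ 0.0203 s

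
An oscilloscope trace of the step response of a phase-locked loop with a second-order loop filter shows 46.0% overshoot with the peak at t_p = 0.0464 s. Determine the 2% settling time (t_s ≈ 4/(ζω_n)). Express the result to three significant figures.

t_s ≈ 0.239 s

The overshoot fixes ζ = −ln(OS)/√(π²+ln²(OS)) = 0.240.
t_p = π/ω_d ⇒ ω_d = 67.7 rad/s; then ω_n = ω_d/√(1−ζ²) = 69.7 rad/s.
t_s ≈ 4/(ζω_n) = 4/(0.240·69.7) = 0.239 s.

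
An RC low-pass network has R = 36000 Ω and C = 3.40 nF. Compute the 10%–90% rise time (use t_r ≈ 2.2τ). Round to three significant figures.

t_r ≈ 0.000269 s

τ = RC = 36000 × 3.40 nF = 0.000122 s.
t_r ≈ 2.2τ = 0.000269 s.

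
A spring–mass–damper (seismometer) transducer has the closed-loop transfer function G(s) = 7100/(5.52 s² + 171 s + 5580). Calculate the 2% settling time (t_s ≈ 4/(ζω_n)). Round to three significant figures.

t_s ≈ 0.258 s

Dividing through by 5.52: denominator becomes s² + 30.98 s + 1011.
So ω_n = √1011 = 31.8 rad/s and ζ = 30.98/(2·31.8) = 0.487.
t_s ≈ 4/(ζω_n) = 0.258 s.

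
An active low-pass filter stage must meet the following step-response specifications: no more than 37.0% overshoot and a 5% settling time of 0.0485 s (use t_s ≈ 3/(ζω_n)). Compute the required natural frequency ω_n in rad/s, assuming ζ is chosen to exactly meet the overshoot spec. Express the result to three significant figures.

Inverting the overshoot relation: ζ = |ln 0.370|/√(π² + ln²0.370) = 0.302.
From t_s ≈ 3/(ζω_n): ω_n = 3/(ζ·t_s) = 3/(0.302·0.0485) = 205 rad/s.

ω_n ≈ 205 rad/s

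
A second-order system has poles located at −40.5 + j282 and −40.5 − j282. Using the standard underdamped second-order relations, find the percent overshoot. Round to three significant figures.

|pole| = ω_n = √(40.5² + 282²) = 285 rad/s; ζ = cos θ = σ/ω_n = 0.142.
%OS = 100 e^{−πζ/√(1−ζ²)} with ζ = 0.142 gives 63.7%.

%OS ≈ 63.7%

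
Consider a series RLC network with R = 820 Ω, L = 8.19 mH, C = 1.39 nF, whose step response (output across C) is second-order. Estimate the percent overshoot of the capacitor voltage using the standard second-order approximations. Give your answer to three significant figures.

%OS ≈ 58.4%

For a series RLC circuit (capacitor voltage as output), ω_n = 1/√(LC) = 1/√(8.19 mH · 1.39 nF) = 296000 rad/s.
ζ = (R/2)·√(C/L) = (820/2)·√(1.39 nF/8.19 mH) = 0.169.
Overshoot: exp(−π·0.169/√(1−0.169²)) = 0.584, i.e. 58.4%.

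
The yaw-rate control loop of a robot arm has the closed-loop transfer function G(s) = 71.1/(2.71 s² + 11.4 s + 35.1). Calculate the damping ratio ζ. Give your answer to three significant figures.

Dividing through by 2.71: denominator becomes s² + 4.207 s + 12.95.
So ω_n = √12.95 = 3.60 rad/s and ζ = 4.207/(2·3.60) = 0.584.

ζ ≈ 0.584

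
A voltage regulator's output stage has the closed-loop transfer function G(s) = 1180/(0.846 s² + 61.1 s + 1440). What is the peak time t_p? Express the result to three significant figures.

t_p ≈ 0.157 s

Dividing through by 0.846: denominator becomes s² + 72.22 s + 1702.
So ω_n = √1702 = 41.3 rad/s and ζ = 72.22/(2·41.3) = 0.875.
The damped frequency ω_d = ω_n√(1−ζ²) = 20.0 rad/s. t_p = π/ω_d = 0.157 s.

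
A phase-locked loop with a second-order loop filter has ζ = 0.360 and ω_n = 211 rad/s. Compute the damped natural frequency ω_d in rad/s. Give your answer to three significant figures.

ω_d = ω_n√(1−ζ²) = 211·√0.870 = 197 rad/s.

ω_d ≈ 197 rad/s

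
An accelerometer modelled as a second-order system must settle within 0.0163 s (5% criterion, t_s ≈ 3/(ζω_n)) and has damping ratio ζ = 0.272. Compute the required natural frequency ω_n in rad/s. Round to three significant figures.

Rearranging t_s ≈ 3/(ζω_n) gives ω_n = 3/(ζ·t_s) = 3/(0.272 × 0.0163) = 677 rad/s.

ω_n ≈ 677 rad/s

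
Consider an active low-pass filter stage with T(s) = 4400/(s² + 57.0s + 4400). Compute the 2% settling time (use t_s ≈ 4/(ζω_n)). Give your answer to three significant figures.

ω_n = √4400 = 66.3 rad/s; ζ = 57.0/(2·66.3) = 0.430.
t_s ≈ 4/(ζω_n) = 4/(0.430·66.3) = 0.140 s.

t_s ≈ 0.140 s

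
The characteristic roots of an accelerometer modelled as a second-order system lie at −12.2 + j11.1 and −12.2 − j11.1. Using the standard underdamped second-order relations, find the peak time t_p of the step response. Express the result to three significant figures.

t_p = π/ω_d with ω_d = 11.1 (the imaginary part), so t_p = 0.283 s.

t_p ≈ 0.283 s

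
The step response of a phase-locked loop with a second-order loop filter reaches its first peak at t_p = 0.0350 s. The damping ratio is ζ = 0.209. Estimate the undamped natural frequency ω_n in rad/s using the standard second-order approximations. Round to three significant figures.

ω_n ≈ 91.8 rad/s

Peak time t_p = π/ω_d, so ω_d = π/t_p = π/0.0350 = 89.8 rad/s.
ω_n = ω_d/√(1−ζ²) = 89.8/√0.956 = 91.8 rad/s.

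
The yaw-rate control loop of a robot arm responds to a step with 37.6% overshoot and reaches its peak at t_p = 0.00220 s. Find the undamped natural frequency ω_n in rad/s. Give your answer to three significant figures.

ω_n ≈ 1500 rad/s

The overshoot fixes ζ = −ln(OS)/√(π²+ln²(OS)) = 0.297.
From t_p = π/ω_d, ω_d = π/0.00220 = 1430 rad/s, so ω_n = ω_d/√(1−ζ²) = 1500 rad/s.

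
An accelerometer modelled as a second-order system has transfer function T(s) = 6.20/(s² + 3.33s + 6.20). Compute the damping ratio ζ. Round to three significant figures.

ω_n = √6.20 = 2.49 rad/s; ζ = 3.33/(2·2.49) = 0.669.

ζ ≈ 0.669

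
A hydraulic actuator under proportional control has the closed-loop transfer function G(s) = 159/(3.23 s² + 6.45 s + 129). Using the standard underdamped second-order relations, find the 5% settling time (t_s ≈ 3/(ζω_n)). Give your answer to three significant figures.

Dividing through by 3.23: denominator becomes s² + 1.997 s + 39.94.
So ω_n = √39.94 = 6.32 rad/s and ζ = 1.997/(2·6.32) = 0.158.
t_s ≈ 3/(ζω_n) = 3.00 s.

t_s ≈ 3.00 s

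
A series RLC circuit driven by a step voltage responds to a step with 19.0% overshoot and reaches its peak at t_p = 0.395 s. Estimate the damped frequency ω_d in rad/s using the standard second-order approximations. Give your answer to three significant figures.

ω_d ≈ 7.95 rad/s

t_p = π/ω_d, so ω_d = π/0.395 = 7.95 rad/s.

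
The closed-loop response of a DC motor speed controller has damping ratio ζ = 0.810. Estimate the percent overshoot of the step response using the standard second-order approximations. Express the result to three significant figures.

For an underdamped second-order system, %OS = 100·exp(−πζ/√(1−ζ²)).
πζ/√(1−ζ²) = π·0.810/√(1−0.656) = 4.339, so %OS = 100·e^(−4.339) = 1.30%.

%OS ≈ 1.30%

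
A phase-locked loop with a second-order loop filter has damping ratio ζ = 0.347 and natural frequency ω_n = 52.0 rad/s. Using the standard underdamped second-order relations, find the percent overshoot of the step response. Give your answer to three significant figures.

For an underdamped second-order system, %OS = 100·exp(−πζ/√(1−ζ²)).
πζ/√(1−ζ²) = π·0.347/√(1−0.120) = 1.162, so %OS = 100·e^(−1.162) = 31.3%.

%OS ≈ 31.3%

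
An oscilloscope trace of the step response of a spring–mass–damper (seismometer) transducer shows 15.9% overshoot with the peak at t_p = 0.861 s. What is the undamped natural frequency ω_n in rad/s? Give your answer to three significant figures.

From the overshoot, ζ = −ln(OS)/√(π²+ln²(OS)) = 0.505.
t_p = π/ω_d ⇒ ω_d = 3.65 rad/s; then ω_n = ω_d/√(1−ζ²) = 4.23 rad/s.

ω_n ≈ 4.23 rad/s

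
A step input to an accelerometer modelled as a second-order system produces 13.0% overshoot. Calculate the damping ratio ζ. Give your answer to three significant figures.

ζ = −ln(OS)/√(π² + (ln OS)²). With OS = 0.130, ln OS = −2.040 and ζ = 2.040/3.746 = 0.545.

ζ ≈ 0.545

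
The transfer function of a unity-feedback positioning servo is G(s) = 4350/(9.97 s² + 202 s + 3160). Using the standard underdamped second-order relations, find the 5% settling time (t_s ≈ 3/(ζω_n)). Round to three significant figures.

t_s ≈ 0.296 s

Dividing through by 9.97: denominator becomes s² + 20.26 s + 317.0.
So ω_n = √317.0 = 17.8 rad/s and ζ = 20.26/(2·17.8) = 0.569.
t_s ≈ 3/(ζω_n) = 0.296 s.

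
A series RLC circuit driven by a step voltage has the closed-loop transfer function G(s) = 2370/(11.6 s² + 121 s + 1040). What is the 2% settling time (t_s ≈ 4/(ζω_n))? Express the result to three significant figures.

t_s ≈ 0.767 s

Dividing through by 11.6: denominator becomes s² + 10.43 s + 89.66.
So ω_n = √89.66 = 9.47 rad/s and ζ = 10.43/(2·9.47) = 0.551.
t_s ≈ 4/(ζω_n) = 0.767 s.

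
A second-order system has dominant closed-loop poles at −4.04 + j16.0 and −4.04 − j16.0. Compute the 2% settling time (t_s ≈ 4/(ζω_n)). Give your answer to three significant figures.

For poles at −σ ± jω_d, ζω_n = σ = 4.04, so t_s ≈ 4/σ = 0.990 s.

t_s ≈ 0.990 s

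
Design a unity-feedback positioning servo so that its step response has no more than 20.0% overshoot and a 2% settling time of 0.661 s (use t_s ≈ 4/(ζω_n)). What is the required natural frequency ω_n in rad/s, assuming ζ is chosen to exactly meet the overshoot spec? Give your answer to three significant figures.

Inverting the overshoot relation: ζ = |ln 0.200|/√(π² + ln²0.200) = 0.456.
Then ω_n = 4/(ζ t_s) = 4/(0.456 × 0.661) = 13.3 rad/s.

ω_n ≈ 13.3 rad/s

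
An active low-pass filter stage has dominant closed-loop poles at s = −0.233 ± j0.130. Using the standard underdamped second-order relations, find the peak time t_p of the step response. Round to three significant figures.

t_p = π/ω_d with ω_d = 0.130 (the imaginary part), so t_p = 24.2 s.

t_p ≈ 24.2 s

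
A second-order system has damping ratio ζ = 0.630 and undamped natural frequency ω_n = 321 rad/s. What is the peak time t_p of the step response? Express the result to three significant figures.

t_p ≈ 0.0126 s

The damped frequency is ω_d = ω_n√(1−ζ²) = 321·√(1−0.397) = 249 rad/s.
Peak time t_p = π/ω_d = π/249 = 0.0126 s.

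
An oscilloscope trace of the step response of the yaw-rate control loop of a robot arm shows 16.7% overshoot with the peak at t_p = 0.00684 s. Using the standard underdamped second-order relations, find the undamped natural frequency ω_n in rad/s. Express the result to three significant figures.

The overshoot fixes ζ = −ln(OS)/√(π²+ln²(OS)) = 0.495.
From t_p = π/ω_d, ω_d = π/0.00684 = 459 rad/s, so ω_n = ω_d/√(1−ζ²) = 529 rad/s.

ω_n ≈ 529 rad/s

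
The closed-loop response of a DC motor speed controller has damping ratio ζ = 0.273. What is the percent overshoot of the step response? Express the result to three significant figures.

%OS ≈ 41.0%

For an underdamped second-order system, %OS = 100·exp(−πζ/√(1−ζ²)).
πζ/√(1−ζ²) = π·0.273/√(1−0.0745) = 0.8915, so %OS = 100·e^(−0.8915) = 41.0%.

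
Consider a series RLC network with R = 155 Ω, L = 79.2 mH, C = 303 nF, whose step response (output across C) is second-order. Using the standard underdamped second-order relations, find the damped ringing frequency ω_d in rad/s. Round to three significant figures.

For a series RLC circuit (capacitor voltage as output), ω_n = 1/√(LC) = 1/√(79.2 mH · 303 nF) = 6460 rad/s.
ζ = (R/2)·√(C/L) = (155/2)·√(303 nF/79.2 mH) = 0.152.
The damped frequency ω_d = ω_n√(1−ζ²) = 6380 rad/s.

ω_d ≈ 6380 rad/s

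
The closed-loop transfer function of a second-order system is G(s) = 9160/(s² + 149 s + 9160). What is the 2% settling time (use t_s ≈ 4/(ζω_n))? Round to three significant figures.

t_s ≈ 0.0537 s

Comparing the denominator to s² + 2ζω_n s + ω_n²: ω_n = √9160 = 95.7 rad/s, and 2ζω_n = 149 so ζ = 149/(2·95.7) = 0.778.
t_s ≈ 4/(ζω_n) = 4/(0.778·95.7) = 0.0537 s.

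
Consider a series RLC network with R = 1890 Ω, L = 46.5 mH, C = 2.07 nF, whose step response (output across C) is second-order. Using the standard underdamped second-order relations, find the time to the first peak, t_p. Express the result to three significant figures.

t_p ≈ 0.0000315 s

For a series RLC circuit (capacitor voltage as output), ω_n = 1/√(LC) = 1/√(46.5 mH · 2.07 nF) = 102000 rad/s.
ζ = (R/2)·√(C/L) = (1890/2)·√(2.07 nF/46.5 mH) = 0.199.
The damped frequency ω_d = ω_n√(1−ζ²) = 99900 rad/s. t_p = π/ω_d = 0.0000315 s.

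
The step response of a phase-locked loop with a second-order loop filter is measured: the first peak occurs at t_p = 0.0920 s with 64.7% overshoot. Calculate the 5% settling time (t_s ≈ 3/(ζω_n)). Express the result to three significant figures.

t_s ≈ 0.634 s

From the overshoot, ζ = −ln(OS)/√(π²+ln²(OS)) = 0.137.
From t_p = π/ω_d, ω_d = π/0.0920 = 34.1 rad/s, so ω_n = ω_d/√(1−ζ²) = 34.5 rad/s.
t_s ≈ 3/(ζω_n) = 3/(0.137·34.5) = 0.634 s.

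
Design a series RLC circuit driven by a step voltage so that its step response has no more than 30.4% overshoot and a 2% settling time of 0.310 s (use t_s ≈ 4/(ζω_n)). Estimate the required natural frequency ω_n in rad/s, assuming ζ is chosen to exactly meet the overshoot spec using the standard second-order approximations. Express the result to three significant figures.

ζ = −ln(OS)/√(π² + (ln OS)²). With OS = 0.304, ln OS = −1.191 and ζ = 1.191/3.360 = 0.354.
Then ω_n = 4/(ζ t_s) = 4/(0.354 × 0.310) = 36.4 rad/s.

ω_n ≈ 36.4 rad/s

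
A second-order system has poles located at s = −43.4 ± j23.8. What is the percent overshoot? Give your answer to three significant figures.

|pole| = ω_n = √(43.4² + 23.8²) = 49.5 rad/s; ζ = cos θ = σ/ω_n = 0.877.
%OS = 100·exp(−πζ/√(1−ζ²)) = 0.325%.

%OS ≈ 0.325%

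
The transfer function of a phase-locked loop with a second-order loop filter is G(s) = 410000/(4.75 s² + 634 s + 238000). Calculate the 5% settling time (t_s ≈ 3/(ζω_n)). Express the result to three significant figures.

t_s ≈ 0.0450 s

Dividing through by 4.75: denominator becomes s² + 133.5 s + 50110.
So ω_n = √50110 = 224 rad/s and ζ = 133.5/(2·224) = 0.298.
t_s ≈ 3/(ζω_n) = 0.0450 s.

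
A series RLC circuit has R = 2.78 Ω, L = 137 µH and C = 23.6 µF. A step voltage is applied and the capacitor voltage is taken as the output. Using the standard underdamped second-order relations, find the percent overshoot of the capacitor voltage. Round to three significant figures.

%OS ≈ 10.9%

For a series RLC circuit (capacitor voltage as output), ω_n = 1/√(LC) = 1/√(137 µH · 23.6 µF) = 17600 rad/s.
ζ = (R/2)·√(C/L) = (2.78/2)·√(23.6 µF/137 µH) = 0.577.
Overshoot: exp(−π·0.577/√(1−0.577²)) = 0.109, i.e. 10.9%.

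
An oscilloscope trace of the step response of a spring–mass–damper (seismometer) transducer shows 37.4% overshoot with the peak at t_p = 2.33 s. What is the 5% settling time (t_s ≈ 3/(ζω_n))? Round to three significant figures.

ζ from %OS: ζ = |ln 0.374|/√(π²+ln²0.374) = 0.299.
t_p = π/ω_d ⇒ ω_d = 1.35 rad/s; then ω_n = ω_d/√(1−ζ²) = 1.41 rad/s.
t_s ≈ 3/(ζω_n) = 3/(0.299·1.41) = 7.11 s.

t_s ≈ 7.11 s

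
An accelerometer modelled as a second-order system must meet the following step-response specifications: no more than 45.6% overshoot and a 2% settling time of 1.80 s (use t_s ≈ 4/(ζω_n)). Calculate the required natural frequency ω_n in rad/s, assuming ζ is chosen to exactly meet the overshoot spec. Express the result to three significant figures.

Inverting the overshoot relation: ζ = |ln 0.456|/√(π² + ln²0.456) = 0.242.
From t_s ≈ 4/(ζω_n): ω_n = 4/(ζ·t_s) = 4/(0.242·1.80) = 9.16 rad/s.

ω_n ≈ 9.16 rad/s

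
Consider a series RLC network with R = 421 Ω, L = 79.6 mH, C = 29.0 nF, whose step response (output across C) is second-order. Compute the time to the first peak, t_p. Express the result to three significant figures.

t_p ≈ 0.000152 s

For a series RLC circuit (capacitor voltage as output), ω_n = 1/√(LC) = 1/√(79.6 mH · 29.0 nF) = 20800 rad/s.
ζ = (R/2)·√(C/L) = (421/2)·√(29.0 nF/79.6 mH) = 0.127.
ω_d = 20800·√(1 − 0.127²) = 20600 rad/s. t_p = π/ω_d = 0.000152 s.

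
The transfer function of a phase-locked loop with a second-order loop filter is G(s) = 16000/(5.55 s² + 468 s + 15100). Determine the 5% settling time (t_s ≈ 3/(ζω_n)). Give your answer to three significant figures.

t_s ≈ 0.0712 s

Dividing through by 5.55: denominator becomes s² + 84.32 s + 2721.
So ω_n = √2721 = 52.2 rad/s and ζ = 84.32/(2·52.2) = 0.808.
t_s ≈ 3/(ζω_n) = 0.0712 s.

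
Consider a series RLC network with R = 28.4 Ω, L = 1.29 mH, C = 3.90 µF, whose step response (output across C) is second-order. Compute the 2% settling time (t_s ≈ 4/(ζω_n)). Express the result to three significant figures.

t_s ≈ 0.000363 s

For a series RLC circuit (capacitor voltage as output), ω_n = 1/√(LC) = 1/√(1.29 mH · 3.90 µF) = 14100 rad/s.
ζ = (R/2)·√(C/L) = (28.4/2)·√(3.90 µF/1.29 mH) = 0.781.
t_s ≈ 4/(ζω_n) = 0.000363 s.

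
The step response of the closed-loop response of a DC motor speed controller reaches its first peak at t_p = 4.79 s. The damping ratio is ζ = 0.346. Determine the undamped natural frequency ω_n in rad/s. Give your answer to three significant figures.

ω_n ≈ 0.699 rad/s

Peak time t_p = π/ω_d, so ω_d = π/t_p = π/4.79 = 0.656 rad/s.
ω_n = ω_d/√(1−ζ²) = 0.656/√0.880 = 0.699 rad/s.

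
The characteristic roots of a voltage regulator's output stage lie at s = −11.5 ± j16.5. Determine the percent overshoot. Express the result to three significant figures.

With σ = 11.5, ω_d = 16.5: ω_n = √(σ²+ω_d²) = 20.1 rad/s, ζ = σ/ω_n = 0.572.
%OS = 100·exp(−πζ/√(1−ζ²)) = 11.2%.

%OS ≈ 11.2%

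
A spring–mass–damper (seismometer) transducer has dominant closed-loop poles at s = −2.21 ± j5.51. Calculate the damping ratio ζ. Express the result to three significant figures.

ζ ≈ 0.372

The poles are at −σ ± jω_d with σ = 2.21 and ω_d = 5.51, so ω_n = √(σ²+ω_d²) = 5.94 rad/s and ζ = σ/ω_n = 0.372.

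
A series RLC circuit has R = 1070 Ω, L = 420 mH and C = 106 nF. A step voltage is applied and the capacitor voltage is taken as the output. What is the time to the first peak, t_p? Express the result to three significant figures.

For a series RLC circuit (capacitor voltage as output), ω_n = 1/√(LC) = 1/√(420 mH · 106 nF) = 4740 rad/s.
ζ = (R/2)·√(C/L) = (1070/2)·√(106 nF/420 mH) = 0.269.
ω_d = 4740·√(1 − 0.269²) = 4560 rad/s. t_p = π/ω_d = 0.000688 s.

t_p ≈ 0.000688 s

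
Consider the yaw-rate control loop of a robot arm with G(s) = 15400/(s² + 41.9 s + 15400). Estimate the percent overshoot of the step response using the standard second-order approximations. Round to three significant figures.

Comparing the denominator to s² + 2ζω_n s + ω_n²: ω_n = √15400 = 124 rad/s, and 2ζω_n = 41.9 so ζ = 41.9/(2·124) = 0.169.
Overshoot: exp(−π·0.169/√(1−0.169²)) = 0.584, i.e. 58.4%.

%OS ≈ 58.4%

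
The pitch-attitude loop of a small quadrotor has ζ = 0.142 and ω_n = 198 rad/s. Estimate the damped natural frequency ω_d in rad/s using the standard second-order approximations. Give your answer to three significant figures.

ω_d ≈ 196 rad/s

ω_d = ω_n√(1−ζ²) = 198·√0.980 = 196 rad/s.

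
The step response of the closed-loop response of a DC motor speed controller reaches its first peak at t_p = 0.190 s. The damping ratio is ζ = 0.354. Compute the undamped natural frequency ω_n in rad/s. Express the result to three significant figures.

ω_n ≈ 17.7 rad/s

Peak time t_p = π/ω_d, so ω_d = π/t_p = π/0.190 = 16.5 rad/s.
ω_n = ω_d/√(1−ζ²) = 16.5/√0.875 = 17.7 rad/s.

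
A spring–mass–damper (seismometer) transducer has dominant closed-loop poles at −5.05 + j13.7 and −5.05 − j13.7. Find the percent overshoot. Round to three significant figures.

With σ = 5.05, ω_d = 13.7: ω_n = √(σ²+ω_d²) = 14.6 rad/s, ζ = σ/ω_n = 0.346.
%OS = 100·exp(−πζ/√(1−ζ²)) = 31.4%.

%OS ≈ 31.4%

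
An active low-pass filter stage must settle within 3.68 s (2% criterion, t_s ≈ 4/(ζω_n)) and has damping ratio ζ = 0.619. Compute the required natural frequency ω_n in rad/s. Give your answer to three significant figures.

ω_n ≈ 1.76 rad/s

Rearranging t_s ≈ 4/(ζω_n) gives ω_n = 4/(ζ·t_s) = 4/(0.619 × 3.68) = 1.76 rad/s.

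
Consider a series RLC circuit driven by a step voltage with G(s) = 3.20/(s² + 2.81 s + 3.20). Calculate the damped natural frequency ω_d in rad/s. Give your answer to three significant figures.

ω_n = √3.20 = 1.79 rad/s; ζ = 2.81/(2·1.79) = 0.785.
ω_d = ω_n√(1−ζ²) = 1.11 rad/s.

ω_d ≈ 1.11 rad/s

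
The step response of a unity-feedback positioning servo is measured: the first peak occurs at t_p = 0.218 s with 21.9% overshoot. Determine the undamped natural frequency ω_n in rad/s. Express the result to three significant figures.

ζ from %OS: ζ = |ln 0.219|/√(π²+ln²0.219) = 0.435.
From t_p = π/ω_d, ω_d = π/0.218 = 14.4 rad/s, so ω_n = ω_d/√(1−ζ²) = 16.0 rad/s.

ω_n ≈ 16.0 rad/s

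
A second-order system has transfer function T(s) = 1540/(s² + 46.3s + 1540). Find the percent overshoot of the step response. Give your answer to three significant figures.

ω_n = √1540 = 39.2 rad/s; ζ = 46.3/(2·39.2) = 0.590.
%OS = 100·exp(−πζ/√(1−ζ²)) = 10.1%.

%OS ≈ 10.1%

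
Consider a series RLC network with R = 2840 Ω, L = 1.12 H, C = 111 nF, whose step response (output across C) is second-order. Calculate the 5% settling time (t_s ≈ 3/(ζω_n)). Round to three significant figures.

For a series RLC circuit (capacitor voltage as output), ω_n = 1/√(LC) = 1/√(1.12 H · 111 nF) = 2840 rad/s.
ζ = (R/2)·√(C/L) = (2840/2)·√(111 nF/1.12 H) = 0.447.
t_s ≈ 3/(ζω_n) = 0.00237 s.

t_s ≈ 0.00237 s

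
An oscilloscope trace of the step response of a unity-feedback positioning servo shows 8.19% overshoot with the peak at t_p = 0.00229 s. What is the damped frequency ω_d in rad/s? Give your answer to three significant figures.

t_p = π/ω_d, so ω_d = π/0.00229 = 1370 rad/s.

ω_d ≈ 1370 rad/s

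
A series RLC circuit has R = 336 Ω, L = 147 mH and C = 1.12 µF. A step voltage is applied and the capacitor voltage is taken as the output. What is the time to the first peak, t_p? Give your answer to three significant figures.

For a series RLC circuit (capacitor voltage as output), ω_n = 1/√(LC) = 1/√(147 mH · 1.12 µF) = 2460 rad/s.
ζ = (R/2)·√(C/L) = (336/2)·√(1.12 µF/147 mH) = 0.464.
ω_d = 2460·√(1 − 0.464²) = 2180 rad/s. t_p = π/ω_d = 0.00144 s.

t_p ≈ 0.00144 s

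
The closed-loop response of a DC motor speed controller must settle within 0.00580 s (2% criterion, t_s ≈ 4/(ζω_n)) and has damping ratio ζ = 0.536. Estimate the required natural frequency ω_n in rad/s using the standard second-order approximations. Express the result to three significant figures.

Rearranging t_s ≈ 4/(ζω_n) gives ω_n = 4/(ζ·t_s) = 4/(0.536 × 0.00580) = 1290 rad/s.

ω_n ≈ 1290 rad/s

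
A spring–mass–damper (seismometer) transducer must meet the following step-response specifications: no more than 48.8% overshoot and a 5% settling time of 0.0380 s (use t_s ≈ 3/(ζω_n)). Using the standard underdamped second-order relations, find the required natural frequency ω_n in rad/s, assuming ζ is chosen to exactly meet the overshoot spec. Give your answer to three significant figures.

From %OS = 100·exp(−πζ/√(1−ζ²)), invert to get ζ = −ln(OS)/√(π² + ln²(OS)) with OS = 0.488.
−ln 0.488 = 0.7174, so ζ = 0.7174/√(π² + 0.5147) = 0.223.
Then ω_n = 3/(ζ t_s) = 3/(0.223 × 0.0380) = 355 rad/s.

ω_n ≈ 355 rad/s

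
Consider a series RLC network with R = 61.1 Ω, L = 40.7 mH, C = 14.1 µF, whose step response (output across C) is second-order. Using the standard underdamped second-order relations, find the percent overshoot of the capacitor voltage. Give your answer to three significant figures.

For a series RLC circuit (capacitor voltage as output), ω_n = 1/√(LC) = 1/√(40.7 mH · 14.1 µF) = 1320 rad/s.
ζ = (R/2)·√(C/L) = (61.1/2)·√(14.1 µF/40.7 mH) = 0.569.
%OS = 100 e^{−πζ/√(1−ζ²)} with ζ = 0.569 gives 11.4%.

%OS ≈ 11.4%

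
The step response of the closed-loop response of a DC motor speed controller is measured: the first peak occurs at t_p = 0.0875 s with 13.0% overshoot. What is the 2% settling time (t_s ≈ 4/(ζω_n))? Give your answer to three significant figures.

From the overshoot, ζ = −ln(OS)/√(π²+ln²(OS)) = 0.545.
t_p = π/ω_d ⇒ ω_d = 35.9 rad/s; then ω_n = ω_d/√(1−ζ²) = 42.8 rad/s.
t_s ≈ 4/(ζω_n) = 4/(0.545·42.8) = 0.172 s.

t_s ≈ 0.172 s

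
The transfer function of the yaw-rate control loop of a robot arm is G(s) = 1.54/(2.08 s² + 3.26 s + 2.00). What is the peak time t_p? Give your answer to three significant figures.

t_p ≈ 5.33 s

Dividing through by 2.08: denominator becomes s² + 1.567 s + 0.9615.
So ω_n = √0.9615 = 0.981 rad/s and ζ = 1.567/(2·0.981) = 0.799.
ω_d = ω_n√(1−ζ²) = 0.589 rad/s. t_p = π/ω_d = 5.33 s.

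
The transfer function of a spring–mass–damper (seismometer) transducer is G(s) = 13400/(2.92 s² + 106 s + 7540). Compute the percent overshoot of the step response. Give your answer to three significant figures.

Dividing through by 2.92: denominator becomes s² + 36.30 s + 2582.
So ω_n = √2582 = 50.8 rad/s and ζ = 36.30/(2·50.8) = 0.357.
%OS = 100·exp(−πζ/√(1−ζ²)) = 30.1%.

%OS ≈ 30.1%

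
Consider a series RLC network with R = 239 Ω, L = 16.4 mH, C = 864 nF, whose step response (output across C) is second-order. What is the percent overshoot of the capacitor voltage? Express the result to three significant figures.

%OS ≈ 0.419%

For a series RLC circuit (capacitor voltage as output), ω_n = 1/√(LC) = 1/√(16.4 mH · 864 nF) = 8400 rad/s.
ζ = (R/2)·√(C/L) = (239/2)·√(864 nF/16.4 mH) = 0.867.
%OS = 100 e^{−πζ/√(1−ζ²)} with ζ = 0.867 gives 0.419%.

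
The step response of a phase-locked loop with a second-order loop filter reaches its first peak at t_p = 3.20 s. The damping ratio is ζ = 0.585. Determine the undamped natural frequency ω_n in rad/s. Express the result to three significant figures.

Peak time t_p = π/ω_d, so ω_d = π/t_p = π/3.20 = 0.982 rad/s.
ω_n = ω_d/√(1−ζ²) = 0.982/√0.658 = 1.21 rad/s.

ω_n ≈ 1.21 rad/s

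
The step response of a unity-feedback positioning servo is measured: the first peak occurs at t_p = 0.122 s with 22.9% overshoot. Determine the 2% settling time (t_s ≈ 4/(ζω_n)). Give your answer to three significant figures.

t_s ≈ 0.331 s

ζ from %OS: ζ = |ln 0.229|/√(π²+ln²0.229) = 0.425.
From t_p = π/ω_d, ω_d = π/0.122 = 25.8 rad/s, so ω_n = ω_d/√(1−ζ²) = 28.4 rad/s.
t_s ≈ 4/(ζω_n) = 4/(0.425·28.4) = 0.331 s.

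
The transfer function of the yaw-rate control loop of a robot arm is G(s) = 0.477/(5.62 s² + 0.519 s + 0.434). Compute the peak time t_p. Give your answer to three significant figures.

Dividing through by 5.62: denominator becomes s² + 0.09235 s + 0.07722.
So ω_n = √0.07722 = 0.278 rad/s and ζ = 0.09235/(2·0.278) = 0.166.
ω_d = 0.278·√(1 − 0.166²) = 0.274 rad/s. t_p = π/ω_d = 11.5 s.

t_p ≈ 11.5 s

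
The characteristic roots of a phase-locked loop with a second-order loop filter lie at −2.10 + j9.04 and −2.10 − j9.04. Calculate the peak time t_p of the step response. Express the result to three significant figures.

t_p ≈ 0.348 s

t_p = π/ω_d with ω_d = 9.04 (the imaginary part), so t_p = 0.348 s.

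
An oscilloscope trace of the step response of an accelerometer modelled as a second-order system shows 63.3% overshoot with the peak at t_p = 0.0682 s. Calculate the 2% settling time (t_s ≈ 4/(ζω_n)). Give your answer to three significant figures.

t_s ≈ 0.597 s

ζ from %OS: ζ = |ln 0.633|/√(π²+ln²0.633) = 0.144.
From t_p = π/ω_d, ω_d = π/0.0682 = 46.1 rad/s, so ω_n = ω_d/√(1−ζ²) = 46.5 rad/s.
t_s ≈ 4/(ζω_n) = 4/(0.144·46.5) = 0.597 s.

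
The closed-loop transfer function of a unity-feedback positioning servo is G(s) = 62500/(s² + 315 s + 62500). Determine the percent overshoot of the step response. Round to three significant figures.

%OS ≈ 7.82%

Matching coefficients with s² + 2ζω_n s + ω_n² gives ω_n² = 62500 ⇒ ω_n = 250 rad/s, and ζ = 315/(2ω_n) = 0.630.
%OS = 100 e^{−πζ/√(1−ζ²)} with ζ = 0.630 gives 7.82%.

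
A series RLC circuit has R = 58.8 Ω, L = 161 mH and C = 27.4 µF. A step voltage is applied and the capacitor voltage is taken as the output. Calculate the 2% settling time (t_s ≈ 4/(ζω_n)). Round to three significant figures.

For a series RLC circuit (capacitor voltage as output), ω_n = 1/√(LC) = 1/√(161 mH · 27.4 µF) = 476 rad/s.
ζ = (R/2)·√(C/L) = (58.8/2)·√(27.4 µF/161 mH) = 0.384.
t_s ≈ 4/(ζω_n) = 0.0219 s.

t_s ≈ 0.0219 s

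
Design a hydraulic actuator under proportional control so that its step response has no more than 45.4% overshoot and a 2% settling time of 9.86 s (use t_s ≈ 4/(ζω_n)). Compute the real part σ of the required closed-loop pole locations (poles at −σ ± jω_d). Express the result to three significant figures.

The settling-time spec alone fixes σ = ζω_n = 4/t_s = 4/9.86 = 0.406.
(Overshoot then fixes ζ = 0.244 and hence ω_d = σ·√(1−ζ²)/ζ = 1.61 rad/s.)

σ ≈ 0.406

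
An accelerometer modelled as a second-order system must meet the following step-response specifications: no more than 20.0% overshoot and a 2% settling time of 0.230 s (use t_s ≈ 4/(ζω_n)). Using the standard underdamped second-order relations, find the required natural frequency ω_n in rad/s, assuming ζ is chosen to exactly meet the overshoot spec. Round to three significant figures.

ω_n ≈ 38.1 rad/s

Inverting the overshoot relation: ζ = |ln 0.200|/√(π² + ln²0.200) = 0.456.
Then ω_n = 4/(ζ t_s) = 4/(0.456 × 0.230) = 38.1 rad/s.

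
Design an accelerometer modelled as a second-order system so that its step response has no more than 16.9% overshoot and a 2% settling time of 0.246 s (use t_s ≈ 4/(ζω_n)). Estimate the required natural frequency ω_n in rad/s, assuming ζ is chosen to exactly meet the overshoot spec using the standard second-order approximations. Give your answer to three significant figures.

ω_n ≈ 33.0 rad/s

From %OS = 100·exp(−πζ/√(1−ζ²)), invert to get ζ = −ln(OS)/√(π² + ln²(OS)) with OS = 0.169.
−ln 0.169 = 1.778, so ζ = 1.778/√(π² + 3.161) = 0.493.
From t_s ≈ 4/(ζω_n): ω_n = 4/(ζ·t_s) = 4/(0.493·0.246) = 33.0 rad/s.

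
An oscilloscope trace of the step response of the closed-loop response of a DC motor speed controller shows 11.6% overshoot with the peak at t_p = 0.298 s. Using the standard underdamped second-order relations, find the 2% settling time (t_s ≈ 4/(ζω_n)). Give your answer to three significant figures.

t_s ≈ 0.553 s

The overshoot fixes ζ = −ln(OS)/√(π²+ln²(OS)) = 0.566.
t_p = π/ω_d ⇒ ω_d = 10.5 rad/s; then ω_n = ω_d/√(1−ζ²) = 12.8 rad/s.
t_s ≈ 4/(ζω_n) = 4/(0.566·12.8) = 0.553 s.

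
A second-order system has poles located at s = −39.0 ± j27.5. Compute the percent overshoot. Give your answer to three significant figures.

|pole| = ω_n = √(39.0² + 27.5²) = 47.7 rad/s; ζ = cos θ = σ/ω_n = 0.817.
%OS = 100 e^{−πζ/√(1−ζ²)} with ζ = 0.817 gives 1.16%.

%OS ≈ 1.16%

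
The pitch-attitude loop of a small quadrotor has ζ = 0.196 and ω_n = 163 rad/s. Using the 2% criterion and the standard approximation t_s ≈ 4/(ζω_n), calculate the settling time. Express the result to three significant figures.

t_s ≈ 4/(ζω_n) = 4/(0.196 × 163) = 0.125 s.

t_s ≈ 0.125 s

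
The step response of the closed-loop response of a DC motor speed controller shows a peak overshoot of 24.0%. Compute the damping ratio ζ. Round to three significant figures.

From %OS = 100·exp(−πζ/√(1−ζ²)), invert to get ζ = −ln(OS)/√(π² + ln²(OS)) with OS = 0.240.
−ln 0.240 = 1.427, so ζ = 1.427/√(π² + 2.037) = 0.414.

ζ ≈ 0.414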